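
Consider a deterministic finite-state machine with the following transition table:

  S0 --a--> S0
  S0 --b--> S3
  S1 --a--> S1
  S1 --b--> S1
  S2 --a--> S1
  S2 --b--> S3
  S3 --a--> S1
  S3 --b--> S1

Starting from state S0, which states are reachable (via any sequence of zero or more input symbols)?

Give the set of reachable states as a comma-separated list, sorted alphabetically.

Answer: S0, S1, S3

Derivation:
BFS from S0:
  visit S0: S0--a-->S0 (seen), S0--b-->S3 (new)
  visit S3: S3--a-->S1 (new), S3--b-->S1 (seen)
  visit S1: S1--a-->S1 (seen), S1--b-->S1 (seen)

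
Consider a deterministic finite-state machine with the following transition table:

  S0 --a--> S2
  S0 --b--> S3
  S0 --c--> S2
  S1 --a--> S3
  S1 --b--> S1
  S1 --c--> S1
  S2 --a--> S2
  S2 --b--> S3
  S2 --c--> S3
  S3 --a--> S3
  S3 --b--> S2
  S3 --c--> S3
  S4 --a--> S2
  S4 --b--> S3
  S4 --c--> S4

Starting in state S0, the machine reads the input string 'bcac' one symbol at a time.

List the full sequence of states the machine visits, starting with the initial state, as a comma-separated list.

Start: S0
  read 'b': S0 --b--> S3
  read 'c': S3 --c--> S3
  read 'a': S3 --a--> S3
  read 'c': S3 --c--> S3

Answer: S0, S3, S3, S3, S3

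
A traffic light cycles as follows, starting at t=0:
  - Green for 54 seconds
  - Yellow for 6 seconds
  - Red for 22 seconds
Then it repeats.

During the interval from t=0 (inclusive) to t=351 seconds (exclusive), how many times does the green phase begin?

Cycle = 54+6+22 = 82s
green phase starts at t = k*82 + 0 for k=0,1,2,...
Need k*82+0 < 351 → k < 4.280
k ∈ {0, ..., 4} → 5 starts

Answer: 5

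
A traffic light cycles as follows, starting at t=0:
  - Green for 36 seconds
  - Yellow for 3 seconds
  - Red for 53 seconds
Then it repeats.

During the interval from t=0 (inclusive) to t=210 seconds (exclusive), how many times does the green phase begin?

Cycle = 36+3+53 = 92s
green phase starts at t = k*92 + 0 for k=0,1,2,...
Need k*92+0 < 210 → k < 2.283
k ∈ {0, ..., 2} → 3 starts

Answer: 3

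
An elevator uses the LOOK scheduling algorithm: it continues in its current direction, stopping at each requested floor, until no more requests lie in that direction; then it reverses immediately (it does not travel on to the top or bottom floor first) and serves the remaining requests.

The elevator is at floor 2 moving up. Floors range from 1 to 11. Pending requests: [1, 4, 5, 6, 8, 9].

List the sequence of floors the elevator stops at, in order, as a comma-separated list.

Answer: 4, 5, 6, 8, 9, 1

Derivation:
Current: 2, moving UP
Serve above first (ascending): [4, 5, 6, 8, 9]
Then reverse, serve below (descending): [1]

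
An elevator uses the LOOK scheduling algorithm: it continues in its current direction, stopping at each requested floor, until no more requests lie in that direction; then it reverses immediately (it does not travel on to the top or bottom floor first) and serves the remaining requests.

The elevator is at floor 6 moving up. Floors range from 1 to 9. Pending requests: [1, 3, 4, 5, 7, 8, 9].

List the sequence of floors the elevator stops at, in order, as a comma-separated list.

Answer: 7, 8, 9, 5, 4, 3, 1

Derivation:
Current: 6, moving UP
Serve above first (ascending): [7, 8, 9]
Then reverse, serve below (descending): [5, 4, 3, 1]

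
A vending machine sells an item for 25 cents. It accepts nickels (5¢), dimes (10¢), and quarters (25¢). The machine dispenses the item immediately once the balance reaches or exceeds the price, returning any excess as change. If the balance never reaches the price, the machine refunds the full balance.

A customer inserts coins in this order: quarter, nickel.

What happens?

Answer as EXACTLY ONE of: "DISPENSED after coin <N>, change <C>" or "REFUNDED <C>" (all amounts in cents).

Price: 25¢
Coin 1 (quarter, 25¢): balance = 25¢
  → balance >= price → DISPENSE, change = 25 - 25 = 0¢

Answer: DISPENSED after coin 1, change 0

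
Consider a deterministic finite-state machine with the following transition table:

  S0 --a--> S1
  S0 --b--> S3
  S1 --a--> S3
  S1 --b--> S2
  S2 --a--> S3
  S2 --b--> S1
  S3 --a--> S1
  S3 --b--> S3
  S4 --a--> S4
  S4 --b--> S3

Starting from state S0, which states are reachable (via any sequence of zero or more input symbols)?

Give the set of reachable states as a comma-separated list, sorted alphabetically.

BFS from S0:
  visit S0: S0--a-->S1 (new), S0--b-->S3 (new)
  visit S1: S1--a-->S3 (seen), S1--b-->S2 (new)
  visit S3: S3--a-->S1 (seen), S3--b-->S3 (seen)
  visit S2: S2--a-->S3 (seen), S2--b-->S1 (seen)

Answer: S0, S1, S2, S3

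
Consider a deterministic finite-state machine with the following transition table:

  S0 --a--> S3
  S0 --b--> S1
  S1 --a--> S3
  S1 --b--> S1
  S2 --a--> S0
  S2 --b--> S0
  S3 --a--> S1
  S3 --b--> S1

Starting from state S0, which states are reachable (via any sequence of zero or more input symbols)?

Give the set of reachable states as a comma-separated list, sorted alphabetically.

BFS from S0:
  visit S0: S0--a-->S3 (new), S0--b-->S1 (new)
  visit S3: S3--a-->S1 (seen), S3--b-->S1 (seen)
  visit S1: S1--a-->S3 (seen), S1--b-->S1 (seen)

Answer: S0, S1, S3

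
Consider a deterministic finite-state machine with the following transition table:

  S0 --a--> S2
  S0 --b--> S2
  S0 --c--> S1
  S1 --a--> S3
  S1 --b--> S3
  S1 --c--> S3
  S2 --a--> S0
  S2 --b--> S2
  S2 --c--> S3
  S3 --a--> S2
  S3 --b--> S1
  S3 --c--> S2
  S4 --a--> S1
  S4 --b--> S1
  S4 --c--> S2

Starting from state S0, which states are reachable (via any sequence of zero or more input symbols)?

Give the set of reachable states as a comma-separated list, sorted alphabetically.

Answer: S0, S1, S2, S3

Derivation:
BFS from S0:
  visit S0: S0--a-->S2 (new), S0--b-->S2 (seen), S0--c-->S1 (new)
  visit S2: S2--a-->S0 (seen), S2--b-->S2 (seen), S2--c-->S3 (new)
  visit S1: S1--a-->S3 (seen), S1--b-->S3 (seen), S1--c-->S3 (seen)
  visit S3: S3--a-->S2 (seen), S3--b-->S1 (seen), S3--c-->S2 (seen)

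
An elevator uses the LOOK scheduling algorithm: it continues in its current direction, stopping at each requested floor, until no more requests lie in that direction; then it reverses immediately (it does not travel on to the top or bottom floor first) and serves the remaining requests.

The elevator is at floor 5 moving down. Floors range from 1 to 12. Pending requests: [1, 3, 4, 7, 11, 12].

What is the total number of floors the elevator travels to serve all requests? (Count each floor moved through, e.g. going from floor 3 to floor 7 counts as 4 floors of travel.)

Start at floor 5 moving down, LOOK stop order: [4, 3, 1, 7, 11, 12]
  5 → 4: |4-5| = 1, total = 1
  4 → 3: |3-4| = 1, total = 2
  3 → 1: |1-3| = 2, total = 4
  1 → 7: |7-1| = 6, total = 10
  7 → 11: |11-7| = 4, total = 14
  11 → 12: |12-11| = 1, total = 15

Answer: 15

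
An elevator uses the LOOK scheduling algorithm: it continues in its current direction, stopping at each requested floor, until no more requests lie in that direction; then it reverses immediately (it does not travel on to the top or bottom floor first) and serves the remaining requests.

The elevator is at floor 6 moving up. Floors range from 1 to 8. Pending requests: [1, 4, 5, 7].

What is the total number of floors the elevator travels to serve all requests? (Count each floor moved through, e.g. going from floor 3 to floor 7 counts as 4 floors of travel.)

Start at floor 6 moving up, LOOK stop order: [7, 5, 4, 1]
  6 → 7: |7-6| = 1, total = 1
  7 → 5: |5-7| = 2, total = 3
  5 → 4: |4-5| = 1, total = 4
  4 → 1: |1-4| = 3, total = 7

Answer: 7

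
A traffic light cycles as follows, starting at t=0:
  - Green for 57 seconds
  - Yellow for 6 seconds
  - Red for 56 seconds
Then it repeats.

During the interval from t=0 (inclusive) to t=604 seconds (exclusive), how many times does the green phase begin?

Answer: 6

Derivation:
Cycle = 57+6+56 = 119s
green phase starts at t = k*119 + 0 for k=0,1,2,...
Need k*119+0 < 604 → k < 5.076
k ∈ {0, ..., 5} → 6 starts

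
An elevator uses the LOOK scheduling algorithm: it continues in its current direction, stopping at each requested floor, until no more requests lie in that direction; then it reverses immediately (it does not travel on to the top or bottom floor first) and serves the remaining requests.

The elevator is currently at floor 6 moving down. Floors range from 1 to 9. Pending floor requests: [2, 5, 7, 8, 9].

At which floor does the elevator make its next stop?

Answer: 5

Derivation:
Current floor: 6, direction: down
Requests above: [7, 8, 9]
Requests below: [2, 5]
Moving down and requests lie below → nearest below is max([2, 5]) = 5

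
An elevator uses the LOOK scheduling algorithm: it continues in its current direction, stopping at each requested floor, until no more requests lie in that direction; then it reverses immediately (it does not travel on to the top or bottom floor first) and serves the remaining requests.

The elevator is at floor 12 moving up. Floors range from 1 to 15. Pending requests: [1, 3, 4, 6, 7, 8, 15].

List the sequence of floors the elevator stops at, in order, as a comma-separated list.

Current: 12, moving UP
Serve above first (ascending): [15]
Then reverse, serve below (descending): [8, 7, 6, 4, 3, 1]

Answer: 15, 8, 7, 6, 4, 3, 1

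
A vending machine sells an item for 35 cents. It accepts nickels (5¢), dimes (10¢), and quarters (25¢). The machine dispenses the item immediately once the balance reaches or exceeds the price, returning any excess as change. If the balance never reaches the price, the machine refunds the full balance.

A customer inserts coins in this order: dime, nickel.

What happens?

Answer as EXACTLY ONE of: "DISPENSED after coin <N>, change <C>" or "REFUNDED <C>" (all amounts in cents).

Price: 35¢
Coin 1 (dime, 10¢): balance = 10¢
Coin 2 (nickel, 5¢): balance = 15¢
All coins inserted, balance 15¢ < price 35¢ → REFUND 15¢

Answer: REFUNDED 15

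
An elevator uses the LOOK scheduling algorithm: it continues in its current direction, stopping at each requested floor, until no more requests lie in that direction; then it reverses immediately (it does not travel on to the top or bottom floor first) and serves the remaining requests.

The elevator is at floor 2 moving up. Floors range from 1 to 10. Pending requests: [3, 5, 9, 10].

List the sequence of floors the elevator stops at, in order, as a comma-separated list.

Current: 2, moving UP
Serve above first (ascending): [3, 5, 9, 10]
Then reverse, serve below (descending): []

Answer: 3, 5, 9, 10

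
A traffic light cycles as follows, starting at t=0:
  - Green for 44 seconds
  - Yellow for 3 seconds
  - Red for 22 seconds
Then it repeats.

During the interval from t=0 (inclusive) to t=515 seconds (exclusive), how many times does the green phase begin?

Answer: 8

Derivation:
Cycle = 44+3+22 = 69s
green phase starts at t = k*69 + 0 for k=0,1,2,...
Need k*69+0 < 515 → k < 7.464
k ∈ {0, ..., 7} → 8 starts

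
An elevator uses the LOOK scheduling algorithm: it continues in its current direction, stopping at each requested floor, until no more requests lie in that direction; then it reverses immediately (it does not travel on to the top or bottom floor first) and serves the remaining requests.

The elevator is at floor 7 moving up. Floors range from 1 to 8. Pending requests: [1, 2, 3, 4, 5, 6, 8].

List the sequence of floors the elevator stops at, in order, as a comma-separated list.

Answer: 8, 6, 5, 4, 3, 2, 1

Derivation:
Current: 7, moving UP
Serve above first (ascending): [8]
Then reverse, serve below (descending): [6, 5, 4, 3, 2, 1]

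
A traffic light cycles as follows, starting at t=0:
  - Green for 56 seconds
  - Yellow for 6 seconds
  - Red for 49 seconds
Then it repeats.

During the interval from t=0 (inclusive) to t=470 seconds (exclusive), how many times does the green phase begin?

Answer: 5

Derivation:
Cycle = 56+6+49 = 111s
green phase starts at t = k*111 + 0 for k=0,1,2,...
Need k*111+0 < 470 → k < 4.234
k ∈ {0, ..., 4} → 5 starts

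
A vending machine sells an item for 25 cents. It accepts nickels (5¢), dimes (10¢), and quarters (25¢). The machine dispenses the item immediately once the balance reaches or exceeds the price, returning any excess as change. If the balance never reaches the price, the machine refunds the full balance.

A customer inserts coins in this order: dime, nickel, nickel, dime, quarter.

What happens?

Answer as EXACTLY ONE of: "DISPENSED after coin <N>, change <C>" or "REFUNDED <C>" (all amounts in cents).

Price: 25¢
Coin 1 (dime, 10¢): balance = 10¢
Coin 2 (nickel, 5¢): balance = 15¢
Coin 3 (nickel, 5¢): balance = 20¢
Coin 4 (dime, 10¢): balance = 30¢
  → balance >= price → DISPENSE, change = 30 - 25 = 5¢

Answer: DISPENSED after coin 4, change 5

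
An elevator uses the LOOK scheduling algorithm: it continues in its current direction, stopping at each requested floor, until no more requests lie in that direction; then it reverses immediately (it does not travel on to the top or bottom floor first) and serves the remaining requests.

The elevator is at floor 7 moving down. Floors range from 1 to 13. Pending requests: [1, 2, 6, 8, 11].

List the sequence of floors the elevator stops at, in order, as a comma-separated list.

Answer: 6, 2, 1, 8, 11

Derivation:
Current: 7, moving DOWN
Serve below first (descending): [6, 2, 1]
Then reverse, serve above (ascending): [8, 11]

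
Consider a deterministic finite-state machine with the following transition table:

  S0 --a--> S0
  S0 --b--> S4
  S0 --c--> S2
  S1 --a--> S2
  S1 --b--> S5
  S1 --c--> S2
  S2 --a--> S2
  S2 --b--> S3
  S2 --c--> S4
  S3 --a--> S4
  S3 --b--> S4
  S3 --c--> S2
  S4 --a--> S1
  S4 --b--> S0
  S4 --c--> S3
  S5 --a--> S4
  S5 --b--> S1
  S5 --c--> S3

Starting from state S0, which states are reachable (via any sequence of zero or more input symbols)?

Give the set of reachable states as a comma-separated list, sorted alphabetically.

Answer: S0, S1, S2, S3, S4, S5

Derivation:
BFS from S0:
  visit S0: S0--a-->S0 (seen), S0--b-->S4 (new), S0--c-->S2 (new)
  visit S4: S4--a-->S1 (new), S4--b-->S0 (seen), S4--c-->S3 (new)
  visit S2: S2--a-->S2 (seen), S2--b-->S3 (seen), S2--c-->S4 (seen)
  visit S1: S1--a-->S2 (seen), S1--b-->S5 (new), S1--c-->S2 (seen)
  visit S3: S3--a-->S4 (seen), S3--b-->S4 (seen), S3--c-->S2 (seen)
  visit S5: S5--a-->S4 (seen), S5--b-->S1 (seen), S5--c-->S3 (seen)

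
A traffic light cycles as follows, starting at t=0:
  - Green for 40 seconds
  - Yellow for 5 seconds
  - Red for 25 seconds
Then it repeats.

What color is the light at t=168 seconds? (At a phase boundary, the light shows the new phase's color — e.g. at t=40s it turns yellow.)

Cycle length = 40 + 5 + 25 = 70s
t = 168, phase_t = 168 mod 70 = 28
28 < 40 (green end) → GREEN

Answer: green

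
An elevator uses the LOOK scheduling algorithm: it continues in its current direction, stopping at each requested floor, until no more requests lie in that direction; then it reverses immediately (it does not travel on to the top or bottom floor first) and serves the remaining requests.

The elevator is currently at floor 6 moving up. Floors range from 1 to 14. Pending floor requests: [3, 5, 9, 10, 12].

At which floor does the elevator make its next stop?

Current floor: 6, direction: up
Requests above: [9, 10, 12]
Requests below: [3, 5]
Moving up and requests lie above → nearest above is min([9, 10, 12]) = 9

Answer: 9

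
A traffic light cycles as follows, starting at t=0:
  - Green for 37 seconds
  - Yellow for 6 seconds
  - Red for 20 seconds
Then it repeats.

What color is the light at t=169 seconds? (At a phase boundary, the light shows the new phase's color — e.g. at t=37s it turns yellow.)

Cycle length = 37 + 6 + 20 = 63s
t = 169, phase_t = 169 mod 63 = 43
43 >= 43 → RED

Answer: red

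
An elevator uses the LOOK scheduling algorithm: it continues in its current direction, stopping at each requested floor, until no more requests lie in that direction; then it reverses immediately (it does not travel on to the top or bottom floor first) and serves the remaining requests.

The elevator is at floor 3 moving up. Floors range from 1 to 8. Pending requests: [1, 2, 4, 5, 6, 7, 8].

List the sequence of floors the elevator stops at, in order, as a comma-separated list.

Current: 3, moving UP
Serve above first (ascending): [4, 5, 6, 7, 8]
Then reverse, serve below (descending): [2, 1]

Answer: 4, 5, 6, 7, 8, 2, 1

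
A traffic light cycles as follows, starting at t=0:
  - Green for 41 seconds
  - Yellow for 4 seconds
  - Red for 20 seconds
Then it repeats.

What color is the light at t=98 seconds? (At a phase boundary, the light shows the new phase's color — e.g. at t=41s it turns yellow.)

Answer: green

Derivation:
Cycle length = 41 + 4 + 20 = 65s
t = 98, phase_t = 98 mod 65 = 33
33 < 41 (green end) → GREEN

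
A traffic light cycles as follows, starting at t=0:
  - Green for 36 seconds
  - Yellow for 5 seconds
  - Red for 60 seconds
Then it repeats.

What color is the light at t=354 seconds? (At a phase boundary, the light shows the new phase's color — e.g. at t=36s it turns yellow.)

Cycle length = 36 + 5 + 60 = 101s
t = 354, phase_t = 354 mod 101 = 51
51 >= 41 → RED

Answer: red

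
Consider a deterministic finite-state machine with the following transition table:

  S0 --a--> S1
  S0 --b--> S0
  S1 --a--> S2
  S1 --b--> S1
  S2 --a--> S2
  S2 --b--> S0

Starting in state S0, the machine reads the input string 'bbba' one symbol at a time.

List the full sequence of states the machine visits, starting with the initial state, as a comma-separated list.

Start: S0
  read 'b': S0 --b--> S0
  read 'b': S0 --b--> S0
  read 'b': S0 --b--> S0
  read 'a': S0 --a--> S1

Answer: S0, S0, S0, S0, S1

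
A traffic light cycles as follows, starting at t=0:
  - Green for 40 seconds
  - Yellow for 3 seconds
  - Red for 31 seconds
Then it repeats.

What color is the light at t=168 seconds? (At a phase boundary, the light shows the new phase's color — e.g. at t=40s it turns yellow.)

Cycle length = 40 + 3 + 31 = 74s
t = 168, phase_t = 168 mod 74 = 20
20 < 40 (green end) → GREEN

Answer: green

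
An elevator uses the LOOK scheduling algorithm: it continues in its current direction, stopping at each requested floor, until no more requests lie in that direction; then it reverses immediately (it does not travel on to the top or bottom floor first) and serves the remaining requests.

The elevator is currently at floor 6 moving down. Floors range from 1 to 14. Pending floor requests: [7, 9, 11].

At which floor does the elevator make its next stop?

Answer: 7

Derivation:
Current floor: 6, direction: down
Requests above: [7, 9, 11]
Requests below: []
Moving down but no requests below → reverse; nearest above is min([7, 9, 11]) = 7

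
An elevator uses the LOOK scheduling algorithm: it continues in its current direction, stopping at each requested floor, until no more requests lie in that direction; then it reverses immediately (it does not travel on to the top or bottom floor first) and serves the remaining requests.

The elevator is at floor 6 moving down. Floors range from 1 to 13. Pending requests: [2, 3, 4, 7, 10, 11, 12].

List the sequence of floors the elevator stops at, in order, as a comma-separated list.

Answer: 4, 3, 2, 7, 10, 11, 12

Derivation:
Current: 6, moving DOWN
Serve below first (descending): [4, 3, 2]
Then reverse, serve above (ascending): [7, 10, 11, 12]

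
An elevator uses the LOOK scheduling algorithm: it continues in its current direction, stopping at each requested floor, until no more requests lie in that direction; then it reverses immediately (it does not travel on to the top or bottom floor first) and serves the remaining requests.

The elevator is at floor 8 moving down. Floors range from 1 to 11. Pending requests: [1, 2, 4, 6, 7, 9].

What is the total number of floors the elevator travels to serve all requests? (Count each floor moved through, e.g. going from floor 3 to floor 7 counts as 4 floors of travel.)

Answer: 15

Derivation:
Start at floor 8 moving down, LOOK stop order: [7, 6, 4, 2, 1, 9]
  8 → 7: |7-8| = 1, total = 1
  7 → 6: |6-7| = 1, total = 2
  6 → 4: |4-6| = 2, total = 4
  4 → 2: |2-4| = 2, total = 6
  2 → 1: |1-2| = 1, total = 7
  1 → 9: |9-1| = 8, total = 15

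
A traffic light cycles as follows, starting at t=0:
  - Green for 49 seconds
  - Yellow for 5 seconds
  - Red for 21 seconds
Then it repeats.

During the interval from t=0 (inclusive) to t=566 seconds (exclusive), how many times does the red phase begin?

Answer: 7

Derivation:
Cycle = 49+5+21 = 75s
red phase starts at t = k*75 + 54 for k=0,1,2,...
Need k*75+54 < 566 → k < 6.827
k ∈ {0, ..., 6} → 7 starts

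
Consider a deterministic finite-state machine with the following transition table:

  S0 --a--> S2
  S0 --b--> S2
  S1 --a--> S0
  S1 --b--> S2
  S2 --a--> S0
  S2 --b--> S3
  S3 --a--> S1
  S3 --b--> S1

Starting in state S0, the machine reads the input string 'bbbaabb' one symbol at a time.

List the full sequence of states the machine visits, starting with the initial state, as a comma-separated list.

Start: S0
  read 'b': S0 --b--> S2
  read 'b': S2 --b--> S3
  read 'b': S3 --b--> S1
  read 'a': S1 --a--> S0
  read 'a': S0 --a--> S2
  read 'b': S2 --b--> S3
  read 'b': S3 --b--> S1

Answer: S0, S2, S3, S1, S0, S2, S3, S1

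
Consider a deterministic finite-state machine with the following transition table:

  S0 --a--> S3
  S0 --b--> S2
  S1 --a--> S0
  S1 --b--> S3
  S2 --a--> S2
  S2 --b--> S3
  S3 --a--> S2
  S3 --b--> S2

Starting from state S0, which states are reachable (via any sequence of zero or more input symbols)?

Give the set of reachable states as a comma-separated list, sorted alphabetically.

BFS from S0:
  visit S0: S0--a-->S3 (new), S0--b-->S2 (new)
  visit S3: S3--a-->S2 (seen), S3--b-->S2 (seen)
  visit S2: S2--a-->S2 (seen), S2--b-->S3 (seen)

Answer: S0, S2, S3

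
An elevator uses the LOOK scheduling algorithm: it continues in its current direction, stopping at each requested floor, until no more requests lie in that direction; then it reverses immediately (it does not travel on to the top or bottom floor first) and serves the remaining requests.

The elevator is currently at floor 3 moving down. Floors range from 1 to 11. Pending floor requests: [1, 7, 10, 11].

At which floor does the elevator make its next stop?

Current floor: 3, direction: down
Requests above: [7, 10, 11]
Requests below: [1]
Moving down and requests lie below → nearest below is max([1]) = 1

Answer: 1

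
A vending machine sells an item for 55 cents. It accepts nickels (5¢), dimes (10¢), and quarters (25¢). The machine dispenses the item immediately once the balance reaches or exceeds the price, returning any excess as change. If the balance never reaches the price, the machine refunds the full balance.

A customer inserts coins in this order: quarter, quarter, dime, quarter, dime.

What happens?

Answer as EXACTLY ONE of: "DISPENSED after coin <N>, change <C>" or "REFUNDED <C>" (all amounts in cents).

Answer: DISPENSED after coin 3, change 5

Derivation:
Price: 55¢
Coin 1 (quarter, 25¢): balance = 25¢
Coin 2 (quarter, 25¢): balance = 50¢
Coin 3 (dime, 10¢): balance = 60¢
  → balance >= price → DISPENSE, change = 60 - 55 = 5¢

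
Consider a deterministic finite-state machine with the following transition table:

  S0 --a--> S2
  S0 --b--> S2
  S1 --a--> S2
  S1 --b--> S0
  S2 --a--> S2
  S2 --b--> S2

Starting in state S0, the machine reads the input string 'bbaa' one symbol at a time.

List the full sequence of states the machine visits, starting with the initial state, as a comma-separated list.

Answer: S0, S2, S2, S2, S2

Derivation:
Start: S0
  read 'b': S0 --b--> S2
  read 'b': S2 --b--> S2
  read 'a': S2 --a--> S2
  read 'a': S2 --a--> S2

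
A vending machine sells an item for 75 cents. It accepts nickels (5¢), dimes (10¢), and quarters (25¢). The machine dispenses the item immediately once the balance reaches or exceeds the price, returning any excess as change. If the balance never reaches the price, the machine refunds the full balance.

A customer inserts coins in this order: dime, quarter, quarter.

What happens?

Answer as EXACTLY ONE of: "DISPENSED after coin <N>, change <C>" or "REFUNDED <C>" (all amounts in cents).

Answer: REFUNDED 60

Derivation:
Price: 75¢
Coin 1 (dime, 10¢): balance = 10¢
Coin 2 (quarter, 25¢): balance = 35¢
Coin 3 (quarter, 25¢): balance = 60¢
All coins inserted, balance 60¢ < price 75¢ → REFUND 60¢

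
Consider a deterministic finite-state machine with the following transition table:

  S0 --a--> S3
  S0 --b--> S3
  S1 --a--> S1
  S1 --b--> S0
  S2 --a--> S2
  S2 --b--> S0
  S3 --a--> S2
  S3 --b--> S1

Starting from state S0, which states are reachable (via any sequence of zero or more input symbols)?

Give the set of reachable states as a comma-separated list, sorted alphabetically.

Answer: S0, S1, S2, S3

Derivation:
BFS from S0:
  visit S0: S0--a-->S3 (new), S0--b-->S3 (seen)
  visit S3: S3--a-->S2 (new), S3--b-->S1 (new)
  visit S2: S2--a-->S2 (seen), S2--b-->S0 (seen)
  visit S1: S1--a-->S1 (seen), S1--b-->S0 (seen)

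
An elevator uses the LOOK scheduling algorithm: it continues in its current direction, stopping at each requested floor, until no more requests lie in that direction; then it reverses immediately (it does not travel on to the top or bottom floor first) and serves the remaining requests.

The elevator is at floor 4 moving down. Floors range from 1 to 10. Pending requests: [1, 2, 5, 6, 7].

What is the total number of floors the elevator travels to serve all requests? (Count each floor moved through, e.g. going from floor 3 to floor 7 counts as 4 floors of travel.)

Answer: 9

Derivation:
Start at floor 4 moving down, LOOK stop order: [2, 1, 5, 6, 7]
  4 → 2: |2-4| = 2, total = 2
  2 → 1: |1-2| = 1, total = 3
  1 → 5: |5-1| = 4, total = 7
  5 → 6: |6-5| = 1, total = 8
  6 → 7: |7-6| = 1, total = 9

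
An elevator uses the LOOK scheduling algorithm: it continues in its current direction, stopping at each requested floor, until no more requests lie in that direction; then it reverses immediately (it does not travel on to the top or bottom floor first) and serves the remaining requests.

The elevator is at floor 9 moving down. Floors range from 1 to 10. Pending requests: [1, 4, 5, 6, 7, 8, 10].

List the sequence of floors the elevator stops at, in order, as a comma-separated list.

Current: 9, moving DOWN
Serve below first (descending): [8, 7, 6, 5, 4, 1]
Then reverse, serve above (ascending): [10]

Answer: 8, 7, 6, 5, 4, 1, 10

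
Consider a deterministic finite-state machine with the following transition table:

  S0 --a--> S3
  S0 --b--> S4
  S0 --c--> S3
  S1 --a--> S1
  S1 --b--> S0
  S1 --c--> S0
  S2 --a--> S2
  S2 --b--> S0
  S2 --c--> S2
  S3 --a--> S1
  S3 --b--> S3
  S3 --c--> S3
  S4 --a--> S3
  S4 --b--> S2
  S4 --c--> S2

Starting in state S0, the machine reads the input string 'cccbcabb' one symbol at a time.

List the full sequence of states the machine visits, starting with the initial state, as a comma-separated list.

Start: S0
  read 'c': S0 --c--> S3
  read 'c': S3 --c--> S3
  read 'c': S3 --c--> S3
  read 'b': S3 --b--> S3
  read 'c': S3 --c--> S3
  read 'a': S3 --a--> S1
  read 'b': S1 --b--> S0
  read 'b': S0 --b--> S4

Answer: S0, S3, S3, S3, S3, S3, S1, S0, S4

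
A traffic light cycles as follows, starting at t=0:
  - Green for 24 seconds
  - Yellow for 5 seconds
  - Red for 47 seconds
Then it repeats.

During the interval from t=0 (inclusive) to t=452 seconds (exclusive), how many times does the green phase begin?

Answer: 6

Derivation:
Cycle = 24+5+47 = 76s
green phase starts at t = k*76 + 0 for k=0,1,2,...
Need k*76+0 < 452 → k < 5.947
k ∈ {0, ..., 5} → 6 starts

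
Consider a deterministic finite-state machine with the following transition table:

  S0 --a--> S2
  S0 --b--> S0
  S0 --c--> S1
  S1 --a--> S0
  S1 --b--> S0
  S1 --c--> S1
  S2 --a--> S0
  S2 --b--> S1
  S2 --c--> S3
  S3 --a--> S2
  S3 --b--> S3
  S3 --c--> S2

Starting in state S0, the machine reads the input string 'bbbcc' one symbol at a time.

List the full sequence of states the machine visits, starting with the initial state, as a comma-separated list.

Answer: S0, S0, S0, S0, S1, S1

Derivation:
Start: S0
  read 'b': S0 --b--> S0
  read 'b': S0 --b--> S0
  read 'b': S0 --b--> S0
  read 'c': S0 --c--> S1
  read 'c': S1 --c--> S1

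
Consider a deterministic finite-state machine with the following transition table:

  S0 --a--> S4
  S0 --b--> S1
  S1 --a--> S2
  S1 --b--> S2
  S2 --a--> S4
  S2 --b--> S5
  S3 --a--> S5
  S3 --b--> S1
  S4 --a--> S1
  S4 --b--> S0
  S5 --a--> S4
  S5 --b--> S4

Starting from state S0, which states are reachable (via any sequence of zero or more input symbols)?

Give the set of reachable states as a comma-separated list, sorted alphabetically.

Answer: S0, S1, S2, S4, S5

Derivation:
BFS from S0:
  visit S0: S0--a-->S4 (new), S0--b-->S1 (new)
  visit S4: S4--a-->S1 (seen), S4--b-->S0 (seen)
  visit S1: S1--a-->S2 (new), S1--b-->S2 (seen)
  visit S2: S2--a-->S4 (seen), S2--b-->S5 (new)
  visit S5: S5--a-->S4 (seen), S5--b-->S4 (seen)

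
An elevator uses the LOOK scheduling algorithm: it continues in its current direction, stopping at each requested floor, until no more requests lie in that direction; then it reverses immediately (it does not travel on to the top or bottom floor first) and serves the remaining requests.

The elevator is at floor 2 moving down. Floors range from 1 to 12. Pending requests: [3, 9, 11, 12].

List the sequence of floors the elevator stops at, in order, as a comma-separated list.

Answer: 3, 9, 11, 12

Derivation:
Current: 2, moving DOWN
Serve below first (descending): []
Then reverse, serve above (ascending): [3, 9, 11, 12]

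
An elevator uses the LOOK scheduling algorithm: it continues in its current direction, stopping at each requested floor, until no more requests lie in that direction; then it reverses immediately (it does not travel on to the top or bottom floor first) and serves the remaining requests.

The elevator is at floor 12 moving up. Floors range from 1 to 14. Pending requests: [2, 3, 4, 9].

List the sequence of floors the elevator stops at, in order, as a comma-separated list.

Current: 12, moving UP
Serve above first (ascending): []
Then reverse, serve below (descending): [9, 4, 3, 2]

Answer: 9, 4, 3, 2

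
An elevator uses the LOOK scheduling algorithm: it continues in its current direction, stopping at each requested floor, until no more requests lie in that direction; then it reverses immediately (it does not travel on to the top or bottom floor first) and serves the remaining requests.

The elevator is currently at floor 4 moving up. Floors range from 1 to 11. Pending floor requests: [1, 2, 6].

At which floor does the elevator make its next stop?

Current floor: 4, direction: up
Requests above: [6]
Requests below: [1, 2]
Moving up and requests lie above → nearest above is min([6]) = 6

Answer: 6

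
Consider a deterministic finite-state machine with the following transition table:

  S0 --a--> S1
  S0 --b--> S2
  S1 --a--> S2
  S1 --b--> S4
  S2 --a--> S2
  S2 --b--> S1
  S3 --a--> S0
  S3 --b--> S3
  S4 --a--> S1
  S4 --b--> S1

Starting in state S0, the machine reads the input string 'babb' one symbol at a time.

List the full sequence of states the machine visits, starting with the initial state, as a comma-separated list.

Answer: S0, S2, S2, S1, S4

Derivation:
Start: S0
  read 'b': S0 --b--> S2
  read 'a': S2 --a--> S2
  read 'b': S2 --b--> S1
  read 'b': S1 --b--> S4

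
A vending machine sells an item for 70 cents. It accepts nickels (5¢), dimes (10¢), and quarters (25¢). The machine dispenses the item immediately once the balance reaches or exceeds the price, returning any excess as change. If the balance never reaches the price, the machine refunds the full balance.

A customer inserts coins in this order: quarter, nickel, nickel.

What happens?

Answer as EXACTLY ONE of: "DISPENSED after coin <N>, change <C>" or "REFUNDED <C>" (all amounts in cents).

Price: 70¢
Coin 1 (quarter, 25¢): balance = 25¢
Coin 2 (nickel, 5¢): balance = 30¢
Coin 3 (nickel, 5¢): balance = 35¢
All coins inserted, balance 35¢ < price 70¢ → REFUND 35¢

Answer: REFUNDED 35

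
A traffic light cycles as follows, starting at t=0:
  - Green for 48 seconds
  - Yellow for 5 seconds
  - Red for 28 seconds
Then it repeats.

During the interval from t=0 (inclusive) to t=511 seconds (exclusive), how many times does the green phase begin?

Cycle = 48+5+28 = 81s
green phase starts at t = k*81 + 0 for k=0,1,2,...
Need k*81+0 < 511 → k < 6.309
k ∈ {0, ..., 6} → 7 starts

Answer: 7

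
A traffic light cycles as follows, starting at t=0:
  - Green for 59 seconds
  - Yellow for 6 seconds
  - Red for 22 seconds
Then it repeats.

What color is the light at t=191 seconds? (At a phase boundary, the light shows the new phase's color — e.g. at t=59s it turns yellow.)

Answer: green

Derivation:
Cycle length = 59 + 6 + 22 = 87s
t = 191, phase_t = 191 mod 87 = 17
17 < 59 (green end) → GREEN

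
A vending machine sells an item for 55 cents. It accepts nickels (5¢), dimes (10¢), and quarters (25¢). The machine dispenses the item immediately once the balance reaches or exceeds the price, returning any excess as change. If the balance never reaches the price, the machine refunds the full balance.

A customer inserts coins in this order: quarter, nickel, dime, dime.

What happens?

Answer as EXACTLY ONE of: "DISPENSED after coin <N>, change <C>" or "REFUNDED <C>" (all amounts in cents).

Answer: REFUNDED 50

Derivation:
Price: 55¢
Coin 1 (quarter, 25¢): balance = 25¢
Coin 2 (nickel, 5¢): balance = 30¢
Coin 3 (dime, 10¢): balance = 40¢
Coin 4 (dime, 10¢): balance = 50¢
All coins inserted, balance 50¢ < price 55¢ → REFUND 50¢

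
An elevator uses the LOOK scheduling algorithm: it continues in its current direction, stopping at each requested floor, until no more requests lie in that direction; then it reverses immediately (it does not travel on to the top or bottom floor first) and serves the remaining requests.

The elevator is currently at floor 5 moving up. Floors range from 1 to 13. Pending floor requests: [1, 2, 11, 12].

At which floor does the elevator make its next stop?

Answer: 11

Derivation:
Current floor: 5, direction: up
Requests above: [11, 12]
Requests below: [1, 2]
Moving up and requests lie above → nearest above is min([11, 12]) = 11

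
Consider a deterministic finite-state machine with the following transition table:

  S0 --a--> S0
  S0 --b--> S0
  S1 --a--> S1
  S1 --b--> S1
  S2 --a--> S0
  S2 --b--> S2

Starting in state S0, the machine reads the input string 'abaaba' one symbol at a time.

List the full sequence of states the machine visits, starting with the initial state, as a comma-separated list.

Answer: S0, S0, S0, S0, S0, S0, S0

Derivation:
Start: S0
  read 'a': S0 --a--> S0
  read 'b': S0 --b--> S0
  read 'a': S0 --a--> S0
  read 'a': S0 --a--> S0
  read 'b': S0 --b--> S0
  read 'a': S0 --a--> S0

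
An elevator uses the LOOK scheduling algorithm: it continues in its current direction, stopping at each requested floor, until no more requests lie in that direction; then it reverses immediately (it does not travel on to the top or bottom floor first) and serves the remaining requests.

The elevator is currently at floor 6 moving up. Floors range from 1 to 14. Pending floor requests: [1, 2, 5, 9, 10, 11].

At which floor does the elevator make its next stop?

Current floor: 6, direction: up
Requests above: [9, 10, 11]
Requests below: [1, 2, 5]
Moving up and requests lie above → nearest above is min([9, 10, 11]) = 9

Answer: 9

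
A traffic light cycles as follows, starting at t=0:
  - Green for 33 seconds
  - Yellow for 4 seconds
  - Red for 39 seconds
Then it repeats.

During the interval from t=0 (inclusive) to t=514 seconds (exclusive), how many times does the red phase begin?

Answer: 7

Derivation:
Cycle = 33+4+39 = 76s
red phase starts at t = k*76 + 37 for k=0,1,2,...
Need k*76+37 < 514 → k < 6.276
k ∈ {0, ..., 6} → 7 starts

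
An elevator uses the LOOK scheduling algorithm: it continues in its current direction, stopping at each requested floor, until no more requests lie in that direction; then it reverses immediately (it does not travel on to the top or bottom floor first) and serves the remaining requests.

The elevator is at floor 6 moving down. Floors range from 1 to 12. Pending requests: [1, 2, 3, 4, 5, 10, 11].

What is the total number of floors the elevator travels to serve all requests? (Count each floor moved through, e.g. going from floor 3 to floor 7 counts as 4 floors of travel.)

Answer: 15

Derivation:
Start at floor 6 moving down, LOOK stop order: [5, 4, 3, 2, 1, 10, 11]
  6 → 5: |5-6| = 1, total = 1
  5 → 4: |4-5| = 1, total = 2
  4 → 3: |3-4| = 1, total = 3
  3 → 2: |2-3| = 1, total = 4
  2 → 1: |1-2| = 1, total = 5
  1 → 10: |10-1| = 9, total = 14
  10 → 11: |11-10| = 1, total = 15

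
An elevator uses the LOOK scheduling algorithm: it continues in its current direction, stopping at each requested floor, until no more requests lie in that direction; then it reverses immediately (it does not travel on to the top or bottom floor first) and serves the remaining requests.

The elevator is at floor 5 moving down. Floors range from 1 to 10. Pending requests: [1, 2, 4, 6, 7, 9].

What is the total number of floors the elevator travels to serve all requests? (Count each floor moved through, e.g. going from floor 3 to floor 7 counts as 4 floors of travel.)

Start at floor 5 moving down, LOOK stop order: [4, 2, 1, 6, 7, 9]
  5 → 4: |4-5| = 1, total = 1
  4 → 2: |2-4| = 2, total = 3
  2 → 1: |1-2| = 1, total = 4
  1 → 6: |6-1| = 5, total = 9
  6 → 7: |7-6| = 1, total = 10
  7 → 9: |9-7| = 2, total = 12

Answer: 12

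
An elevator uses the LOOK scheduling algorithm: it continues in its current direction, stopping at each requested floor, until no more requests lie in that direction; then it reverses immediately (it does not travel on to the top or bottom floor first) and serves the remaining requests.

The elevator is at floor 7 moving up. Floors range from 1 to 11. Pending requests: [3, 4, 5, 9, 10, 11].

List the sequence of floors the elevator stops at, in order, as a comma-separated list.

Current: 7, moving UP
Serve above first (ascending): [9, 10, 11]
Then reverse, serve below (descending): [5, 4, 3]

Answer: 9, 10, 11, 5, 4, 3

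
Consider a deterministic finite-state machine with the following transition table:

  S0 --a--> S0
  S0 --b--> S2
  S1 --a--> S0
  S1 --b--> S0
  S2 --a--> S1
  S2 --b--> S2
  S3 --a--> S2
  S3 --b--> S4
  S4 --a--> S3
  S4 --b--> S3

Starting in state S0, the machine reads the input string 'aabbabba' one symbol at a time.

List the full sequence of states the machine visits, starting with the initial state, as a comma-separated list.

Start: S0
  read 'a': S0 --a--> S0
  read 'a': S0 --a--> S0
  read 'b': S0 --b--> S2
  read 'b': S2 --b--> S2
  read 'a': S2 --a--> S1
  read 'b': S1 --b--> S0
  read 'b': S0 --b--> S2
  read 'a': S2 --a--> S1

Answer: S0, S0, S0, S2, S2, S1, S0, S2, S1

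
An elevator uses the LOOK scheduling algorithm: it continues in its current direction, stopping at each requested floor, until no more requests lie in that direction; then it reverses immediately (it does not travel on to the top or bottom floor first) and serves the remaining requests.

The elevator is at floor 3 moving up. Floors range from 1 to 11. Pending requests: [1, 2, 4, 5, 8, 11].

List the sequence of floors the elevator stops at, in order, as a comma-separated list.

Current: 3, moving UP
Serve above first (ascending): [4, 5, 8, 11]
Then reverse, serve below (descending): [2, 1]

Answer: 4, 5, 8, 11, 2, 1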